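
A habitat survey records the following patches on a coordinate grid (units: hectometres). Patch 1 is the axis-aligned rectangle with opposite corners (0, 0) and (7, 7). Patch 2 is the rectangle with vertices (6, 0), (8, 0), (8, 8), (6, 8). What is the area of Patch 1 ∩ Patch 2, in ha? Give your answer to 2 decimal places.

|Patch 1∩Patch 2|: x∈[6,7], y∈[0,7] → 1·7 = 7.

7.00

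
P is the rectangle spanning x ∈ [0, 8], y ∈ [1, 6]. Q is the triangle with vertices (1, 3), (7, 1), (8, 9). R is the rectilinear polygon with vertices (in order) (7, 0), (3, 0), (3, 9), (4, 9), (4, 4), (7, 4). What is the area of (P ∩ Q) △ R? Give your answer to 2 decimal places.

20.36

|P ∩ Q| = 20.3125.
|(P ∩ Q) ∩ R| = 10.4762.
|(P ∩ Q) △ R| = 20.3125 + 21 − 20.9524 = 20.36.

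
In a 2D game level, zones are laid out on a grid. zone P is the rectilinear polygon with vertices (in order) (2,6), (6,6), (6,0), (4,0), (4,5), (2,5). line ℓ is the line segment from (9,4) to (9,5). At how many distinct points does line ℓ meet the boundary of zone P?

0

The segment lies entirely outside zone P and never meets its boundary.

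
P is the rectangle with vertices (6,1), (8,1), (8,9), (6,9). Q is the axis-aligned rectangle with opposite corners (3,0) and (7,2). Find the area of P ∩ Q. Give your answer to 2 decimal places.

|P∩Q|: x∈[6,7], y∈[1,2] → 1·1 = 1.

1.00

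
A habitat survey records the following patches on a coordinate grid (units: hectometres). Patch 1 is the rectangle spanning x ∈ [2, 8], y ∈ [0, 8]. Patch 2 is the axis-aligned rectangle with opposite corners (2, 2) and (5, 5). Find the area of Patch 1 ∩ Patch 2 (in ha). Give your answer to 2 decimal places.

9.00

|Patch 1∩Patch 2|: x∈[2,5], y∈[2,5] → 3·3 = 9.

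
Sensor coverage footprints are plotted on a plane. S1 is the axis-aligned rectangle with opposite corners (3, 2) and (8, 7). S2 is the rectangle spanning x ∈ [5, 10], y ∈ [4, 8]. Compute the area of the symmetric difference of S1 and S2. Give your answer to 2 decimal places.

|S1∩S2|: x∈[5,8], y∈[4,7] → 3·3 = 9.
|S1 △ S2| = |S1| + |S2| − 2·|S1∩S2| = 25 + 20 − 18 = 27.00.

27.00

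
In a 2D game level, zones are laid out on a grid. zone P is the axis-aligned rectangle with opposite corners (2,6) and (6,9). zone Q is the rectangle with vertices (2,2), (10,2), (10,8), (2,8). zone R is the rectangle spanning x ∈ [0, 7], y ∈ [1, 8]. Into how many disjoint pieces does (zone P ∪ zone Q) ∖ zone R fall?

(zone P ∪ zone Q) ∖ zone R splits into 2 disjoint pieces (area 4, area 18).

2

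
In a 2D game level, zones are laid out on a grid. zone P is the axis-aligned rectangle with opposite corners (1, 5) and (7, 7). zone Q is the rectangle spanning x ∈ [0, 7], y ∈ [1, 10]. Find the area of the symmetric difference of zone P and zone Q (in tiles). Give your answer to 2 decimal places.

|zone P∩zone Q|: x∈[1,7], y∈[5,7] → 6·2 = 12.
|zone P △ zone Q| = |zone P| + |zone Q| − 2·|zone P∩zone Q| = 12 + 63 − 24 = 51.00.

51.00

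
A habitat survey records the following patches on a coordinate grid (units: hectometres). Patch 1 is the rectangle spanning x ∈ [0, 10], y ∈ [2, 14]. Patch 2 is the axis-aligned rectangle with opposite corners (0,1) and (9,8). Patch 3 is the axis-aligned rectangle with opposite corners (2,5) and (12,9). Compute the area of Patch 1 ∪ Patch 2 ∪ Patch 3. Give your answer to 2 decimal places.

By inclusion–exclusion:
Individual areas: |Patch 1| = 120, |Patch 2| = 63, |Patch 3| = 40.
|Patch 1∩Patch 2|: x∈[0,9], y∈[2,8] → 9·6 = 54.
|Patch 1∩Patch 3|: x∈[2,10], y∈[5,9] → 8·4 = 32.
|Patch 2∩Patch 3|: x∈[2,9], y∈[5,8] → 7·3 = 21.
|Patch 1∩Patch 2∩Patch 3| = 21.
|Patch 1 ∪ Patch 2 ∪ Patch 3| = 223 − 107 + 21 = 137.00.

137.00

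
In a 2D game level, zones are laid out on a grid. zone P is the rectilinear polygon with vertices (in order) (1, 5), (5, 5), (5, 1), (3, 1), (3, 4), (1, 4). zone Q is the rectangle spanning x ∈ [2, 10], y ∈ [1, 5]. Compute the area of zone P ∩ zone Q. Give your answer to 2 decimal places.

The intersection is the polygon with vertices (5,5), (5,1), (3,1), (3,4), (2,4), (2,5).
By the shoelace formula its area is 9.00.

9.00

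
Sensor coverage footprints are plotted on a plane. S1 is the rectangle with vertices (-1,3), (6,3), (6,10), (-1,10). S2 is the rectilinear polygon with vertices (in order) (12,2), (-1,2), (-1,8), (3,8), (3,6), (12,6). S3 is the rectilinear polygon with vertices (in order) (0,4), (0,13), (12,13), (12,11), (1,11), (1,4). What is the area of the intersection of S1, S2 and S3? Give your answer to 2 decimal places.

4.00

The intersection is the polygon with vertices (1,8), (1,4), (0,4), (0,8).
By the shoelace formula its area is 4.00.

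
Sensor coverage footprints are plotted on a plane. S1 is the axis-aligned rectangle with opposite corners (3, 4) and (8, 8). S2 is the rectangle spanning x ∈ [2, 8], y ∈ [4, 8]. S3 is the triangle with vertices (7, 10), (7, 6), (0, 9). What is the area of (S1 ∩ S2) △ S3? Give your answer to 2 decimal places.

24.86

|S1 ∩ S2| = 20.
|(S1 ∩ S2) ∩ S3| = 4.5714.
|(S1 ∩ S2) △ S3| = 20 + 14 − 9.1429 = 24.86.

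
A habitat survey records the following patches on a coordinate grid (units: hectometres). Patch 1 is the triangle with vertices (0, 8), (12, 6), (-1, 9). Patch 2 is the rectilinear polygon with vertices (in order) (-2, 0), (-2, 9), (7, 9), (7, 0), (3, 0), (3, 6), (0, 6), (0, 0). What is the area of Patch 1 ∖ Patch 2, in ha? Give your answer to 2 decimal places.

0.80

|Patch 1| = 5, |Patch 1∩Patch 2| = 4.1987.
|Patch 1 ∖ Patch 2| = |Patch 1| − |Patch 1∩Patch 2| = 5 − 4.1987 = 0.80.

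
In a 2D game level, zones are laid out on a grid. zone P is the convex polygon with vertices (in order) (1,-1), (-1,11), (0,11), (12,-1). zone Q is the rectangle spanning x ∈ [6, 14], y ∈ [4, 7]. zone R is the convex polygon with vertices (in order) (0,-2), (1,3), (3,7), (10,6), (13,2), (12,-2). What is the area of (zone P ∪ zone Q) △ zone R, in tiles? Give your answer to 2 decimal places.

61.93

|zone P ∪ zone Q| = 95.5.
|(zone P ∪ zone Q) ∩ zone R| = 62.7868.
|(zone P ∪ zone Q) △ zone R| = 95.5 + 92 − 125.5736 = 61.93.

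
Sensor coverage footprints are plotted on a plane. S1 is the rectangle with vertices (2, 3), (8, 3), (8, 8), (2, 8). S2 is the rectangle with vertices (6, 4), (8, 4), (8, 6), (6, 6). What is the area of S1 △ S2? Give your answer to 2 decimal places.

26.00

|S1∩S2|: x∈[6,8], y∈[4,6] → 2·2 = 4.
|S1 △ S2| = |S1| + |S2| − 2·|S1∩S2| = 30 + 4 − 8 = 26.00.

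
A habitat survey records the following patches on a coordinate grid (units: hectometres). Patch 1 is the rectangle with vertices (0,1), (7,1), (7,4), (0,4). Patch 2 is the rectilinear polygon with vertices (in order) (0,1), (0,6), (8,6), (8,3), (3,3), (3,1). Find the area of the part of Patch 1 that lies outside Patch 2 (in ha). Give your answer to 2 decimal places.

8.00

|Patch 1| = 21, |Patch 1∩Patch 2| = 13.
|Patch 1 ∖ Patch 2| = |Patch 1| − |Patch 1∩Patch 2| = 21 − 13 = 8.00.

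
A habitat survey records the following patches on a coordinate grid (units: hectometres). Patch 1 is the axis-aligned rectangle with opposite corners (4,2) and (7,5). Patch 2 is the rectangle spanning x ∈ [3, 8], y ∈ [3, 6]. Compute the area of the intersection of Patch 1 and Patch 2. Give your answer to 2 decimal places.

6.00

|Patch 1∩Patch 2|: x∈[4,7], y∈[3,5] → 3·2 = 6.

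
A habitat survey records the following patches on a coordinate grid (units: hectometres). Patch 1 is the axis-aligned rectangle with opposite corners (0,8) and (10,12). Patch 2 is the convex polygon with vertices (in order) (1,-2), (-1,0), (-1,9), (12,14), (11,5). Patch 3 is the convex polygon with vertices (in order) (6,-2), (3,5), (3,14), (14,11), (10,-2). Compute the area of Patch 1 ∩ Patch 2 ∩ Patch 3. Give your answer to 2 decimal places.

25.22

The intersection is the polygon with vertices (10,8), (3,8), (3,10.539), (6.8,12), (10,12).
By the shoelace formula its area is 25.22.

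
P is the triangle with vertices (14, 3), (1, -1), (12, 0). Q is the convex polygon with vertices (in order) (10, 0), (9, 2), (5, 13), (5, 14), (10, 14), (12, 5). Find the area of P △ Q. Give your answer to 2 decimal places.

|P| = 15.5, |Q| = 53, |P∩Q| = 1.3921.
|P △ Q| = |P| + |Q| − 2·|P∩Q| = 15.5 + 53 − 2.7842 = 65.72.

65.72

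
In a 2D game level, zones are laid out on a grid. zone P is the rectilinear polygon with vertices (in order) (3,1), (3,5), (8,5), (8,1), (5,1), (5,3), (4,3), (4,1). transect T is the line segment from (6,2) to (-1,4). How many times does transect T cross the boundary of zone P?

The segment meets the boundary at (3,2.857), (4,2.571), (5,2.286).

3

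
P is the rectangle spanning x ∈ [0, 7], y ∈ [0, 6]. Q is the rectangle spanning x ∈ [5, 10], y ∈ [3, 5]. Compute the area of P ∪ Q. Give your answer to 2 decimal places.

48.00

By inclusion–exclusion:
Individual areas: |P| = 42, |Q| = 10.
|P∩Q|: x∈[5,7], y∈[3,5] → 2·2 = 4.
|P ∪ Q| = 52 − 4 = 48.00.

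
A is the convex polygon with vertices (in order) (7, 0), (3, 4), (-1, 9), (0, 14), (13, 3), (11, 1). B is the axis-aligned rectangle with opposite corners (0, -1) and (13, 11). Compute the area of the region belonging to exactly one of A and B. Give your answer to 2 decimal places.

90.89

|A| = 82, |B| = 156, |A∩B| = 73.5568.
|A △ B| = |A| + |B| − 2·|A∩B| = 82 + 156 − 147.1136 = 90.89.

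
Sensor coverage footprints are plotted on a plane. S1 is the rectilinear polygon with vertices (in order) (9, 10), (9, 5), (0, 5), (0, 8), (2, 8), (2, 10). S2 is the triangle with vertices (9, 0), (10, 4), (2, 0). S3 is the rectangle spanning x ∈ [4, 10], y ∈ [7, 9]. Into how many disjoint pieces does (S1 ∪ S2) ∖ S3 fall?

(S1 ∪ S2) ∖ S3 splits into 2 disjoint pieces (area 31, area 14).

2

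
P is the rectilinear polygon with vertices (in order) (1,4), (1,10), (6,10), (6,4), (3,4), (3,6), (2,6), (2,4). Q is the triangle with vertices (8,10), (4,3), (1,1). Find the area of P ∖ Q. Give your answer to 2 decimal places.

|P| = 28, |P∩Q| = 2.7857.
|P ∖ Q| = |P| − |P∩Q| = 28 − 2.7857 = 25.21.

25.21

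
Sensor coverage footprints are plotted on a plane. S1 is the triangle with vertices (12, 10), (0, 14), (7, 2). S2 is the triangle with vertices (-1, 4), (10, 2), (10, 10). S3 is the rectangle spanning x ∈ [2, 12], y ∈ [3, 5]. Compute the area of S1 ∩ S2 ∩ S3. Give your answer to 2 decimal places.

4.83

The intersection is the polygon with vertices (7.625,3), (6.417,3), (5.25,5), (8.875,5).
By the shoelace formula its area is 4.83.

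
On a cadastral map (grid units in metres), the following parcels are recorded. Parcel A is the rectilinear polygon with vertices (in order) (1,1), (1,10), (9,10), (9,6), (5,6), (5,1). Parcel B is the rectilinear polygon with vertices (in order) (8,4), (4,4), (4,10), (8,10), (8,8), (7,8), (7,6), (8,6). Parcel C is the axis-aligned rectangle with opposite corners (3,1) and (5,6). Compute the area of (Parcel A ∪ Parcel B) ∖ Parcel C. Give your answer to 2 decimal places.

|Parcel A ∪ Parcel B| = 58.
|(Parcel A ∪ Parcel B) ∩ Parcel C| = 10.
|(Parcel A ∪ Parcel B) ∖ Parcel C| = 58 − 10 = 48.00.

48.00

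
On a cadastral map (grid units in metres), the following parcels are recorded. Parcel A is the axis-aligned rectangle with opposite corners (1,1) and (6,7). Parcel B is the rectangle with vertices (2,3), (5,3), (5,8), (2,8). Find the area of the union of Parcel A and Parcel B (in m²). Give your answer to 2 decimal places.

33.00

By inclusion–exclusion:
Individual areas: |Parcel A| = 30, |Parcel B| = 15.
|Parcel A∩Parcel B|: x∈[2,5], y∈[3,7] → 3·4 = 12.
|Parcel A ∪ Parcel B| = 45 − 12 = 33.00.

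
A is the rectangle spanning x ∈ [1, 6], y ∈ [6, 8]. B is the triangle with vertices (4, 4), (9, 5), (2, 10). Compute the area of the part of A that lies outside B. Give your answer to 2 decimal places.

|A| = 10, |A∩B| = 5.4857.
|A ∖ B| = |A| − |A∩B| = 10 − 5.4857 = 4.51.

4.51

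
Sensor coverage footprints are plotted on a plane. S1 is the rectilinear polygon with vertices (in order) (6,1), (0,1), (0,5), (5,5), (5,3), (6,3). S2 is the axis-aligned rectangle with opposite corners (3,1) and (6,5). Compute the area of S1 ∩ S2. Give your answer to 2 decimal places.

10.00

The intersection is the polygon with vertices (3,1), (3,5), (5,5), (5,3), (6,3), (6,1).
By the shoelace formula its area is 10.00.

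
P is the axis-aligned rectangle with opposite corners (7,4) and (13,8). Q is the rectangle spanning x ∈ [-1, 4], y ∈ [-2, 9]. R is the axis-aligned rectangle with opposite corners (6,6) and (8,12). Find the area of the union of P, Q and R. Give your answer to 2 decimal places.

89.00

By inclusion–exclusion:
Individual areas: |P| = 24, |Q| = 55, |R| = 12.
|P∩Q| = 0 (no overlap).
|P∩R|: x∈[7,8], y∈[6,8] → 1·2 = 2.
|Q∩R| = 0 (no overlap).
|P∩Q∩R| = 0.
|P ∪ Q ∪ R| = 91 − 2 + 0 = 89.00.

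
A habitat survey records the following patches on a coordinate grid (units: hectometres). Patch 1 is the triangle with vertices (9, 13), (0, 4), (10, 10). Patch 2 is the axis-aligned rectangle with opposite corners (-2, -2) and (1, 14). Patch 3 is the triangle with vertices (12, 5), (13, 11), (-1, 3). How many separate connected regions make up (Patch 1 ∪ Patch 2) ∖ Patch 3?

1

(Patch 1 ∪ Patch 2) ∖ Patch 3 is a single connected region.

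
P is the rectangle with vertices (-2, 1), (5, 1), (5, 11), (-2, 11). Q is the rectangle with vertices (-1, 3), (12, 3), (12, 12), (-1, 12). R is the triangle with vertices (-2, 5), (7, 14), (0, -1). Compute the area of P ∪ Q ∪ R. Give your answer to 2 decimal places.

By inclusion–exclusion:
Individual areas: |P| = 70, |Q| = 117, |R| = 36.
|P∩Q|: x∈[-1,5], y∈[3,11] → 6·8 = 48.
|P∩R| = 31.6143.
|Q∩R| = 26.7.
|P∩Q∩R| = 24.981.
|P ∪ Q ∪ R| = 223 − 106.3143 + 24.981 = 141.67.

141.67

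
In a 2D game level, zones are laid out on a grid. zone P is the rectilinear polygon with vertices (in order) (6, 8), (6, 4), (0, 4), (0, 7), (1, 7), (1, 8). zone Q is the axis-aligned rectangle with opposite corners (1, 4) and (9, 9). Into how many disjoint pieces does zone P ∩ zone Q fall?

1

zone P ∩ zone Q is a single connected region.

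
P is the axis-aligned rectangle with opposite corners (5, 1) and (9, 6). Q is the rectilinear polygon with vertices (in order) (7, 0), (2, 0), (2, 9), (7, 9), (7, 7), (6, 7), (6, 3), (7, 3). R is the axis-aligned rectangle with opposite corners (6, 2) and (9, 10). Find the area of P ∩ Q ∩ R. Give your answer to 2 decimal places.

1.00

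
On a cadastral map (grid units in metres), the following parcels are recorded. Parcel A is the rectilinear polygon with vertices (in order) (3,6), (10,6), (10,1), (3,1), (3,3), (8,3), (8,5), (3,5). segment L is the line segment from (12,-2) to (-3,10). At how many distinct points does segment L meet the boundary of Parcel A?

The segment meets the boundary at (3,5.2), (3.25,5), (5.75,3), (8.25,1).

4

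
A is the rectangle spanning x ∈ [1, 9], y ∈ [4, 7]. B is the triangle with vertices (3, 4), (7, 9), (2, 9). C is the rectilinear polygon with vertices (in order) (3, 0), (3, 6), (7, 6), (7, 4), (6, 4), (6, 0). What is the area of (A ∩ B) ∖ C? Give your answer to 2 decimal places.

2.90

|A ∩ B| = 4.5.
|(A ∩ B) ∩ C| = 1.6.
|(A ∩ B) ∖ C| = 4.5 − 1.6 = 2.90.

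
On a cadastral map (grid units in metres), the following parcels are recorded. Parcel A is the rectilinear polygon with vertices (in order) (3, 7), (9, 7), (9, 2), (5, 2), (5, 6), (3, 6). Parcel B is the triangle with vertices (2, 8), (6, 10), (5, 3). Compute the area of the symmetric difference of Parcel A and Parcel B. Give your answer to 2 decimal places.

28.78

|Parcel A| = 22, |Parcel B| = 13, |Parcel A∩Parcel B| = 3.1095.
|Parcel A △ Parcel B| = |Parcel A| + |Parcel B| − 2·|Parcel A∩Parcel B| = 22 + 13 − 6.219 = 28.78.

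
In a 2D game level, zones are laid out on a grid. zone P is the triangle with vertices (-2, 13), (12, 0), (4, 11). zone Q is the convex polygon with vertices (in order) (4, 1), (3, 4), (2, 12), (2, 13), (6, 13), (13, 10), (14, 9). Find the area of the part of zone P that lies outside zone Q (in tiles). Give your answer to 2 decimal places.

8.53

|zone P| = 25, |zone P∩zone Q| = 16.4733.
|zone P ∖ zone Q| = |zone P| − |zone P∩zone Q| = 25 − 16.4733 = 8.53.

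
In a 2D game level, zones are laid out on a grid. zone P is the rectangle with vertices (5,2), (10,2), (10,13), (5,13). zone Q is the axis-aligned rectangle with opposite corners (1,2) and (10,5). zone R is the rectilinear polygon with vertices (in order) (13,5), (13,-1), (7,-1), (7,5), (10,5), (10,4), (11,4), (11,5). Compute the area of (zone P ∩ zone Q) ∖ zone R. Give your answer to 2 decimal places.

6.00

|zone P ∩ zone Q| = 15.
|(zone P ∩ zone Q) ∩ zone R| = 9.
|(zone P ∩ zone Q) ∖ zone R| = 15 − 9 = 6.00.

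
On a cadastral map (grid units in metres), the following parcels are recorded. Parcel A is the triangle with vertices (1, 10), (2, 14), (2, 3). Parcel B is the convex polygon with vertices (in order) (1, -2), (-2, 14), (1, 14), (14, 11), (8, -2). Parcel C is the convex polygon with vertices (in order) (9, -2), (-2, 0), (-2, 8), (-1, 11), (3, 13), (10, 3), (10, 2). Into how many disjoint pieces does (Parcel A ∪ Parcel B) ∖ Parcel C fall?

2

(Parcel A ∪ Parcel B) ∖ Parcel C splits into 2 disjoint pieces (area 62.1796, area 5.9397).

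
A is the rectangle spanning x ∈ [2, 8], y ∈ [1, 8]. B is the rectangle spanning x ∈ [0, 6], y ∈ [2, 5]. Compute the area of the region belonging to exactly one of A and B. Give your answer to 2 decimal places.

36.00

|A∩B|: x∈[2,6], y∈[2,5] → 4·3 = 12.
|A △ B| = |A| + |B| − 2·|A∩B| = 42 + 18 − 24 = 36.00.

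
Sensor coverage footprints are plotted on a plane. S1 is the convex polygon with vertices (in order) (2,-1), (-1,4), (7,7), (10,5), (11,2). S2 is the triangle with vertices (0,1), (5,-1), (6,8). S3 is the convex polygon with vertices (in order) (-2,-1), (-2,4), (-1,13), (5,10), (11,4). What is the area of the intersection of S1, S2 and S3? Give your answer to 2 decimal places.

The intersection is the polygon with vertices (4.263,5.974), (5.841,6.565), (5.312,1.812), (1.569,0.372), (1.053,0.579), (0.471,1.549).
By the shoelace formula its area is 16.99.

16.99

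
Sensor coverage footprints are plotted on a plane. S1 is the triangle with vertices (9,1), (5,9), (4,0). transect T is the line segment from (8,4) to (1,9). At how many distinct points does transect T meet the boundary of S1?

2

The segment meets the boundary at (4.706,6.353), (7.222,4.556).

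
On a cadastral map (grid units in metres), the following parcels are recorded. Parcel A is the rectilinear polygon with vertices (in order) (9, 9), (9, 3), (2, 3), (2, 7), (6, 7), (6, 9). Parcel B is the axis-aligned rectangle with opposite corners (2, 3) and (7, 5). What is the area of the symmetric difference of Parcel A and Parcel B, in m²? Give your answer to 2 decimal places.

24.00

|Parcel A| = 34, |Parcel B| = 10, |Parcel A∩Parcel B| = 10.
|Parcel A △ Parcel B| = |Parcel A| + |Parcel B| − 2·|Parcel A∩Parcel B| = 34 + 10 − 20 = 24.00.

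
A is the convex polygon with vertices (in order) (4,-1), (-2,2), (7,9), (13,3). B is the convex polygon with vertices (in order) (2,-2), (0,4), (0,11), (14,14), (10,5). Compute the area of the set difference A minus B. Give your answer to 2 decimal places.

23.13

|A| = 73.5, |A∩B| = 50.3699.
|A ∖ B| = |A| − |A∩B| = 73.5 − 50.3699 = 23.13.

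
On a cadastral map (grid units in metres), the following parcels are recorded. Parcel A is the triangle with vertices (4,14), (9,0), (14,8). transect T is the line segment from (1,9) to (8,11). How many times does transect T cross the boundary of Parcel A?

1

The segment meets the boundary at (5.343,10.241).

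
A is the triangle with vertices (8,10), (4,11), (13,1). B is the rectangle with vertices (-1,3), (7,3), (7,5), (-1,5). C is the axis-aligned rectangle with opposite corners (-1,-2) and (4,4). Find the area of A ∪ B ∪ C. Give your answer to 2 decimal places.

56.50

By inclusion–exclusion:
Individual areas: |A| = 15.5, |B| = 16, |C| = 30.
|A∩B| = 0.
|A∩C| = 0.
|B∩C|: x∈[-1,4], y∈[3,4] → 5·1 = 5.
|A∩B∩C| = 0.
|A ∪ B ∪ C| = 61.5 − 5 + 0 = 56.50.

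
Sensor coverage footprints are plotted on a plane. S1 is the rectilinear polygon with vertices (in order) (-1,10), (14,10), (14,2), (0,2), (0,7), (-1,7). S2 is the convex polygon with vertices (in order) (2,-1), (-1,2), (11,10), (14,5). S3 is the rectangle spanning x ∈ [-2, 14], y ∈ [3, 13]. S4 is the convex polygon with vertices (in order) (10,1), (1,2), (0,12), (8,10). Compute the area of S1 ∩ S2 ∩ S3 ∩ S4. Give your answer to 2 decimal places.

23.76

The intersection is the polygon with vertices (0.9,3), (0.875,3.25), (8.387,8.258), (9.556,3).
By the shoelace formula its area is 23.76.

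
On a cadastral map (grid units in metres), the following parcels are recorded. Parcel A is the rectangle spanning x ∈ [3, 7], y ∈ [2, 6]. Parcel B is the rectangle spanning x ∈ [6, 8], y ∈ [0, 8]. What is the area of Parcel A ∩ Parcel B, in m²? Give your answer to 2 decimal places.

|Parcel A∩Parcel B|: x∈[6,7], y∈[2,6] → 1·4 = 4.

4.00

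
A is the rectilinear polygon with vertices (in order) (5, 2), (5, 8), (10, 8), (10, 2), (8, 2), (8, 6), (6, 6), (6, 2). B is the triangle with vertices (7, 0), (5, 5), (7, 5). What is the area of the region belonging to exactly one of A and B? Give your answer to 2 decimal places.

|A| = 22, |B| = 5, |A∩B| = 1.25.
|A △ B| = |A| + |B| − 2·|A∩B| = 22 + 5 − 2.5 = 24.50.

24.50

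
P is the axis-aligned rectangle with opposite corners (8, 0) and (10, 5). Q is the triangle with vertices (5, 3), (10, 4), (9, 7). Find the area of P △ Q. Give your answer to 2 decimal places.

13.53

|P| = 10, |Q| = 8, |P∩Q| = 2.2333.
|P △ Q| = |P| + |Q| − 2·|P∩Q| = 10 + 8 − 4.4667 = 13.53.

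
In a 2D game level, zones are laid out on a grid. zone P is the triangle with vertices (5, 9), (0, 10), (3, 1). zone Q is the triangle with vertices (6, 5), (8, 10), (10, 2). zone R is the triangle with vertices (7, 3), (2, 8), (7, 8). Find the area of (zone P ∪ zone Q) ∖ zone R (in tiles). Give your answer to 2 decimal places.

|zone P ∪ zone Q| = 34.
|(zone P ∪ zone Q) ∩ zone R| = 4.65.
|(zone P ∪ zone Q) ∖ zone R| = 34 − 4.65 = 29.35.

29.35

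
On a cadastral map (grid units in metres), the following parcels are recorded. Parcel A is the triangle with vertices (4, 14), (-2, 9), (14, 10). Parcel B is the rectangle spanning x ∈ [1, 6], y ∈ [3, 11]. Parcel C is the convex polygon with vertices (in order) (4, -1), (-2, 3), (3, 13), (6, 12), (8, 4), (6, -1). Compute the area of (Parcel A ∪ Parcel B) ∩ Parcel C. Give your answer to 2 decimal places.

The region (Parcel A ∪ Parcel B) ∩ Parcel C is the polygon with vertices (6,9.5), (6,3), (1,3), (1,9), (3,13), (6,12), (6.615,9.539).
By the shoelace formula its area is 45.27.

45.27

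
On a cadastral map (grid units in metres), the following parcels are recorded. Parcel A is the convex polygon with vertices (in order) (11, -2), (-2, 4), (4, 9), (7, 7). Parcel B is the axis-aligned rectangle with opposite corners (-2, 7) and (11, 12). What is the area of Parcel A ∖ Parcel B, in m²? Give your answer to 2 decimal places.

|Parcel A| = 60, |Parcel A∩Parcel B| = 5.4.
|Parcel A ∖ Parcel B| = |Parcel A| − |Parcel A∩Parcel B| = 60 − 5.4 = 54.60.

54.60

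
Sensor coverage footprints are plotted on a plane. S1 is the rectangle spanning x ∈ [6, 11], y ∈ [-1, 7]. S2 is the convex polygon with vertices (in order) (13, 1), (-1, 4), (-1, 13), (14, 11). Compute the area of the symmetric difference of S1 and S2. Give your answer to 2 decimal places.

|S1| = 40, |S2| = 139, |S1∩S2| = 25.1786.
|S1 △ S2| = |S1| + |S2| − 2·|S1∩S2| = 40 + 139 − 50.3571 = 128.64.

128.64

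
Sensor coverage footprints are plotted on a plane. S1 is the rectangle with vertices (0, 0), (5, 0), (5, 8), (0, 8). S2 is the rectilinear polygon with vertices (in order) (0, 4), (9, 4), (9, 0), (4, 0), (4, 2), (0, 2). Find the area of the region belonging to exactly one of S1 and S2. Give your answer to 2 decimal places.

|S1| = 40, |S2| = 28, |S1∩S2| = 12.
|S1 △ S2| = |S1| + |S2| − 2·|S1∩S2| = 40 + 28 − 24 = 44.00.

44.00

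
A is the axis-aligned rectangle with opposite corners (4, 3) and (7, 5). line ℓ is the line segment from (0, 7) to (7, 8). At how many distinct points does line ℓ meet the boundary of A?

0

The segment lies entirely outside A and never meets its boundary.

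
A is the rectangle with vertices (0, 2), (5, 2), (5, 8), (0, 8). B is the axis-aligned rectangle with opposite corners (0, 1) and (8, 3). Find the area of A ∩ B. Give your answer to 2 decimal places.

5.00

|A∩B|: x∈[0,5], y∈[2,3] → 5·1 = 5.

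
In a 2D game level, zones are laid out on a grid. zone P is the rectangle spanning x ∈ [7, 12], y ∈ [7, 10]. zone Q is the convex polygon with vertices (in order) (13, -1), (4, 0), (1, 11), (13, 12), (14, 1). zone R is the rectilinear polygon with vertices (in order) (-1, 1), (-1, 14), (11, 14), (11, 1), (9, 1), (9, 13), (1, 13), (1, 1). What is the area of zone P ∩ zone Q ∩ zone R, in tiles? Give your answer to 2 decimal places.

6.00

The intersection is the polygon with vertices (11,10), (11,7), (9,7), (9,10).
By the shoelace formula its area is 6.00.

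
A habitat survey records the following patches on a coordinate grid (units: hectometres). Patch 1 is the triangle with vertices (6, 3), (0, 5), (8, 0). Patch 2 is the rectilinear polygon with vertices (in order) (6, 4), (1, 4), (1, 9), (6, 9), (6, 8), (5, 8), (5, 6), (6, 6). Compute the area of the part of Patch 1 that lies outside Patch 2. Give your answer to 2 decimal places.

6.45

|Patch 1| = 7, |Patch 1∩Patch 2| = 0.5542.
|Patch 1 ∖ Patch 2| = |Patch 1| − |Patch 1∩Patch 2| = 7 − 0.5542 = 6.45.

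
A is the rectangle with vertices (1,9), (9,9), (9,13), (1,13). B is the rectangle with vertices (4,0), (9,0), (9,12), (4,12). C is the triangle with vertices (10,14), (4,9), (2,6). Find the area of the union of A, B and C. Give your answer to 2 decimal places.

By inclusion–exclusion:
Individual areas: |A| = 32, |B| = 60, |C| = 4.
|A∩B|: x∈[4,9], y∈[9,12] → 5·3 = 15.
|A∩C| = 2.4.
|B∩C| = 2.6.
|A∩B∩C| = 2.1.
|A ∪ B ∪ C| = 96 − 20 + 2.1 = 78.10.

78.10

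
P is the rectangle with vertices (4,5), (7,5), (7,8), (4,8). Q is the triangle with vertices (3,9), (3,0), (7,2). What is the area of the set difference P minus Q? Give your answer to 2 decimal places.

7.55

|P| = 9, |P∩Q| = 1.4464.
|P ∖ Q| = |P| − |P∩Q| = 9 − 1.4464 = 7.55.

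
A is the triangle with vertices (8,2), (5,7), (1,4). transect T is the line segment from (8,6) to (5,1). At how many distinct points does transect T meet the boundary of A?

The segment meets the boundary at (5.951,2.585), (6.8,4).

2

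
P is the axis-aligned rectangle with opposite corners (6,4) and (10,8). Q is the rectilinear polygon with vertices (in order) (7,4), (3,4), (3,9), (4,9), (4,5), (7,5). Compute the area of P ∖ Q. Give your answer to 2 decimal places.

|P| = 16, |P∩Q| = 1.
|P ∖ Q| = |P| − |P∩Q| = 16 − 1 = 15.00.

15.00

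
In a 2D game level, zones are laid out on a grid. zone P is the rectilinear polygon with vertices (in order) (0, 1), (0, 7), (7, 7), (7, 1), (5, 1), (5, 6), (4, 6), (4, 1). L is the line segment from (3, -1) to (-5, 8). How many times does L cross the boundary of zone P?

2

The segment meets the boundary at (0,2.375), (1.222,1).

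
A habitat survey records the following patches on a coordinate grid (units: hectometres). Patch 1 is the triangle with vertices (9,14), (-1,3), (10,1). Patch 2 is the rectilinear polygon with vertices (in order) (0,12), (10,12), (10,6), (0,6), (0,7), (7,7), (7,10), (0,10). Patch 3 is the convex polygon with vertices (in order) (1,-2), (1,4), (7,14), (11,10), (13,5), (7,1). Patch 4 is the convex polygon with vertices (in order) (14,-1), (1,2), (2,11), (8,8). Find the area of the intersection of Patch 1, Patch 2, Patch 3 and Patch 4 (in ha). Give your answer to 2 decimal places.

The intersection is the polygon with vertices (2.2,6), (2.8,7), (7,7), (7,8.5), (8,8), (9.333,6).
By the shoelace formula its area is 8.08.

8.08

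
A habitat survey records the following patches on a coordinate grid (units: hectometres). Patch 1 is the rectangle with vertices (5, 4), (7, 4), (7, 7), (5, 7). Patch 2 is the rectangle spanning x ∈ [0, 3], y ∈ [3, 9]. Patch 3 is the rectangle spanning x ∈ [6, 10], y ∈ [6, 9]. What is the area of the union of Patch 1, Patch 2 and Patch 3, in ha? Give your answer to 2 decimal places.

35.00

By inclusion–exclusion:
Individual areas: |Patch 1| = 6, |Patch 2| = 18, |Patch 3| = 12.
|Patch 1∩Patch 2| = 0 (no overlap).
|Patch 1∩Patch 3|: x∈[6,7], y∈[6,7] → 1·1 = 1.
|Patch 2∩Patch 3| = 0 (no overlap).
|Patch 1∩Patch 2∩Patch 3| = 0.
|Patch 1 ∪ Patch 2 ∪ Patch 3| = 36 − 1 + 0 = 35.00.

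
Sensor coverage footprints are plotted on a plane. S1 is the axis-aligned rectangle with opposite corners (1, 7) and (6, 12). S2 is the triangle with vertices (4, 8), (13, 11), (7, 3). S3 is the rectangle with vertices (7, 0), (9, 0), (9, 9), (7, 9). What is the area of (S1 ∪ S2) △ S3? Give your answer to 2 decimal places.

48.97

|S1 ∪ S2| = 49.6333.
|(S1 ∪ S2) ∩ S3| = 9.3333.
|(S1 ∪ S2) △ S3| = 49.6333 + 18 − 18.6667 = 48.97.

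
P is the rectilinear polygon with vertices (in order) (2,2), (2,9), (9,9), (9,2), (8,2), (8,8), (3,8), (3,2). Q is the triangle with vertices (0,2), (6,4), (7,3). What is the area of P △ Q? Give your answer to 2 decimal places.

22.05

|P| = 19, |Q| = 4, |P∩Q| = 0.4762.
|P △ Q| = |P| + |Q| − 2·|P∩Q| = 19 + 4 − 0.9524 = 22.05.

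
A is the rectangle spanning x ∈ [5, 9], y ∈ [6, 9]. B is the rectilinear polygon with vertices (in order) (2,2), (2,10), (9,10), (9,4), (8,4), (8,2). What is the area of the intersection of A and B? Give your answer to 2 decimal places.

The intersection is the polygon with vertices (9,6), (5,6), (5,9), (9,9).
By the shoelace formula its area is 12.00.

12.00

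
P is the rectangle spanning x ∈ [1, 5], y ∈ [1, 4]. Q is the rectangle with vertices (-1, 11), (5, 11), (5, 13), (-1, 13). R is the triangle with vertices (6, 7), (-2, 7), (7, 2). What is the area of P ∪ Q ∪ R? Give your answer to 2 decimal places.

43.29

By inclusion–exclusion:
Individual areas: |P| = 12, |Q| = 12, |R| = 20.
|P∩Q| = 0 (no overlap).
|P∩R| = 0.7111.
|Q∩R| = 0.
|P∩Q∩R| = 0.
|P ∪ Q ∪ R| = 44 − 0.7111 + 0 = 43.29.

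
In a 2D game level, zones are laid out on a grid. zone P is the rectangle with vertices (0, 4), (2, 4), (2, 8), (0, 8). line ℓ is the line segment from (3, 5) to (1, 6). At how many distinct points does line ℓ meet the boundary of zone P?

1

The segment meets the boundary at (2,5.5).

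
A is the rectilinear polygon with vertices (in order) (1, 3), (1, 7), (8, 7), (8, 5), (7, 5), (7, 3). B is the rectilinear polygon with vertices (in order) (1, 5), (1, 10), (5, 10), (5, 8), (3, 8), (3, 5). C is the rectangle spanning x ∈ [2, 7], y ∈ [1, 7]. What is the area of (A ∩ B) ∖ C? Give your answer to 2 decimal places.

|A ∩ B| = 4.
|(A ∩ B) ∩ C| = 2.
|(A ∩ B) ∖ C| = 4 − 2 = 2.00.

2.00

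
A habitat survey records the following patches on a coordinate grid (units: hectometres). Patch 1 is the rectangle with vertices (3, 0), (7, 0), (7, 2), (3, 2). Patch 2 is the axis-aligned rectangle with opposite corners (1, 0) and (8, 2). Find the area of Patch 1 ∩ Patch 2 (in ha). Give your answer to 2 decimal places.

|Patch 1∩Patch 2|: x∈[3,7], y∈[0,2] → 4·2 = 8.

8.00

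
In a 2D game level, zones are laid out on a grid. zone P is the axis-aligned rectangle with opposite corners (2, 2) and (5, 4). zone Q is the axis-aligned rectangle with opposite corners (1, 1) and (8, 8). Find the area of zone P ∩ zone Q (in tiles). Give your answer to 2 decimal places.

6.00

|zone P∩zone Q|: x∈[2,5], y∈[2,4] → 3·2 = 6.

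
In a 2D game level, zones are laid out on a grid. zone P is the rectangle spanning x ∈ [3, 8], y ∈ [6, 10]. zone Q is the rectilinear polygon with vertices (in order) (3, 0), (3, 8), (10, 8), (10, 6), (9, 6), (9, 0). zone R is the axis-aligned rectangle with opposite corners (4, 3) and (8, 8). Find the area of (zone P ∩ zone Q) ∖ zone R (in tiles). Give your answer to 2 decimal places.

2.00

|zone P ∩ zone Q| = 10.
|(zone P ∩ zone Q) ∩ zone R| = 8.
|(zone P ∩ zone Q) ∖ zone R| = 10 − 8 = 2.00.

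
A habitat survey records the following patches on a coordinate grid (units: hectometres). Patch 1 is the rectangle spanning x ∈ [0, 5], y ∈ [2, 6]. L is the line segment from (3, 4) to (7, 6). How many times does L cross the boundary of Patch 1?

1

The segment meets the boundary at (5,5).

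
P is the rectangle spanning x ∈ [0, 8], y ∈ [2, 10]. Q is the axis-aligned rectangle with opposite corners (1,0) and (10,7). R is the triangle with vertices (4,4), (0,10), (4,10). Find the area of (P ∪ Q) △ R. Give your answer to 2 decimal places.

|P ∪ Q| = 92.
|(P ∪ Q) ∩ R| = 12.
|(P ∪ Q) △ R| = 92 + 12 − 24 = 80.00.

80.00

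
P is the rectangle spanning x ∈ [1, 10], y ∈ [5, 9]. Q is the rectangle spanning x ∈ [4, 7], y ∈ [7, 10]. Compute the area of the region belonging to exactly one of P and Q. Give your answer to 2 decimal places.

33.00

|P∩Q|: x∈[4,7], y∈[7,9] → 3·2 = 6.
|P △ Q| = |P| + |Q| − 2·|P∩Q| = 36 + 9 − 12 = 33.00.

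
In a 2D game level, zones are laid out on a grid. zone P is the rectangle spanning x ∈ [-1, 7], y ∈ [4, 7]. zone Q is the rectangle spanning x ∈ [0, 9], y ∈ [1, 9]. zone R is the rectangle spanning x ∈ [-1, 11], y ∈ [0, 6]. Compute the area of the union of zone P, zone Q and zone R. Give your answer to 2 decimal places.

By inclusion–exclusion:
Individual areas: |zone P| = 24, |zone Q| = 72, |zone R| = 72.
|zone P∩zone Q|: x∈[0,7], y∈[4,7] → 7·3 = 21.
|zone P∩zone R|: x∈[-1,7], y∈[4,6] → 8·2 = 16.
|zone Q∩zone R|: x∈[0,9], y∈[1,6] → 9·5 = 45.
|zone P∩zone Q∩zone R| = 14.
|zone P ∪ zone Q ∪ zone R| = 168 − 82 + 14 = 100.00.

100.00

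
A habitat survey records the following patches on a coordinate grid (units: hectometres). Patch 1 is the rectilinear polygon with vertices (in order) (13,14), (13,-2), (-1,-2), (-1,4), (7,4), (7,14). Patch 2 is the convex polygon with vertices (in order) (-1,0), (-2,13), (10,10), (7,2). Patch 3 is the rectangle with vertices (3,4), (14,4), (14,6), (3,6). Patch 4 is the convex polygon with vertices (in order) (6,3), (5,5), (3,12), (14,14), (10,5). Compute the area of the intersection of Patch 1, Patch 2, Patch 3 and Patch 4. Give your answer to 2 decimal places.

2.25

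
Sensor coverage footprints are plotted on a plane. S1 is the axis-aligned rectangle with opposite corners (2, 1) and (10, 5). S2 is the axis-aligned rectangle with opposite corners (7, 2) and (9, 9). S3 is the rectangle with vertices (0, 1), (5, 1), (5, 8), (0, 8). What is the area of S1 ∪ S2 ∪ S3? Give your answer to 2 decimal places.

By inclusion–exclusion:
Individual areas: |S1| = 32, |S2| = 14, |S3| = 35.
|S1∩S2|: x∈[7,9], y∈[2,5] → 2·3 = 6.
|S1∩S3|: x∈[2,5], y∈[1,5] → 3·4 = 12.
|S2∩S3| = 0 (no overlap).
|S1∩S2∩S3| = 0.
|S1 ∪ S2 ∪ S3| = 81 − 18 + 0 = 63.00.

63.00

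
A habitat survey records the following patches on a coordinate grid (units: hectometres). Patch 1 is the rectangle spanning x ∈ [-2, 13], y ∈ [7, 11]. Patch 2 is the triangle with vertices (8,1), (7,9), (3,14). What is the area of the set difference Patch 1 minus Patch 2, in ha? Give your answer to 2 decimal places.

53.04

|Patch 1| = 60, |Patch 1∩Patch 2| = 6.9577.
|Patch 1 ∖ Patch 2| = |Patch 1| − |Patch 1∩Patch 2| = 60 − 6.9577 = 53.04.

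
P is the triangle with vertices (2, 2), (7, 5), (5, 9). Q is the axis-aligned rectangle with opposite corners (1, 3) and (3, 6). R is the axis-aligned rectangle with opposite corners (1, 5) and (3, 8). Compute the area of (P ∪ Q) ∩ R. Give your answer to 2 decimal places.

2.00

The region (P ∪ Q) ∩ R is the polygon with vertices (1,6), (3,6), (3,5), (1,5).
By the shoelace formula its area is 2.00.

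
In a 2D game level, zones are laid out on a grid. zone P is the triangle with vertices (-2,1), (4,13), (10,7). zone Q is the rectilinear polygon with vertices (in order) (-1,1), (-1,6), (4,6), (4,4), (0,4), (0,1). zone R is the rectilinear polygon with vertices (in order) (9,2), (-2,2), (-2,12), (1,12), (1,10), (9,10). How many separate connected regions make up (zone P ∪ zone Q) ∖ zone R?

3

(zone P ∪ zone Q) ∖ zone R splits into 3 disjoint pieces (area 6.75, area 0.75, area 1.5).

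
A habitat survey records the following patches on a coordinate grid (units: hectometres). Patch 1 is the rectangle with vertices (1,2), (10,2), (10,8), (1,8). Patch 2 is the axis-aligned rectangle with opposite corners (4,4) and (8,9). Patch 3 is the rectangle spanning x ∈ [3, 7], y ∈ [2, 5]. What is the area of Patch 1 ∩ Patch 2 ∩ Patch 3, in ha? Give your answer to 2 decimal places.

The intersection is the polygon with vertices (4,4), (4,5), (7,5), (7,4).
By the shoelace formula its area is 3.00.

3.00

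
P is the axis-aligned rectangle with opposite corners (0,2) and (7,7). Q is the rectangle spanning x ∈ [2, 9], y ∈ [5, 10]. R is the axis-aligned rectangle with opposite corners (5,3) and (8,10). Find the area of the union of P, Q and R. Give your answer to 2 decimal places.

By inclusion–exclusion:
Individual areas: |P| = 35, |Q| = 35, |R| = 21.
|P∩Q|: x∈[2,7], y∈[5,7] → 5·2 = 10.
|P∩R|: x∈[5,7], y∈[3,7] → 2·4 = 8.
|Q∩R|: x∈[5,8], y∈[5,10] → 3·5 = 15.
|P∩Q∩R| = 4.
|P ∪ Q ∪ R| = 91 − 33 + 4 = 62.00.

62.00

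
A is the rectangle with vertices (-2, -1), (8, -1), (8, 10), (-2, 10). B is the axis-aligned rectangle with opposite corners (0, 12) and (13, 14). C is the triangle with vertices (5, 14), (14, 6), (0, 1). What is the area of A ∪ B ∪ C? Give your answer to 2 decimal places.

By inclusion–exclusion:
Individual areas: |A| = 110, |B| = 26, |C| = 78.5.
|A∩B| = 0 (no overlap).
|A∩C| = 44.9945.
|B∩C| = 3.0192.
|A∩B∩C| = 0.
|A ∪ B ∪ C| = 214.5 − 48.0137 + 0 = 166.49.

166.49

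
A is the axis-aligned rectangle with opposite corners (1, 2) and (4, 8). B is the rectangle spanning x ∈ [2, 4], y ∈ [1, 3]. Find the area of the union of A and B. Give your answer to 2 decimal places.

20.00

By inclusion–exclusion:
Individual areas: |A| = 18, |B| = 4.
|A∩B|: x∈[2,4], y∈[2,3] → 2·1 = 2.
|A ∪ B| = 22 − 2 = 20.00.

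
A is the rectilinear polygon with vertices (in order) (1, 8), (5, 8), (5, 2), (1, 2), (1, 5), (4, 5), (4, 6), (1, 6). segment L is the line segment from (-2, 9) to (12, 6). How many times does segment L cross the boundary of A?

2

The segment meets the boundary at (2.667,8), (5,7.5).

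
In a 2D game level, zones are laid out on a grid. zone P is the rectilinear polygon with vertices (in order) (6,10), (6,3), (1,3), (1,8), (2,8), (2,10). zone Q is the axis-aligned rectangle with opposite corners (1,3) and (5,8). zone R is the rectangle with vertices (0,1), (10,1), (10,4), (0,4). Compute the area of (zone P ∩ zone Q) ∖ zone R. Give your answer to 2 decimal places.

|zone P ∩ zone Q| = 20.
|(zone P ∩ zone Q) ∩ zone R| = 4.
|(zone P ∩ zone Q) ∖ zone R| = 20 − 4 = 16.00.

16.00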